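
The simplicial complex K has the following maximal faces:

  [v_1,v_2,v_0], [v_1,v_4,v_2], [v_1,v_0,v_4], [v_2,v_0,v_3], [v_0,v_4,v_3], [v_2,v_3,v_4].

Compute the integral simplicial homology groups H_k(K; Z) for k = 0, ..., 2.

H_0 = Z,  H_1 = 0,  H_2 = Z.

Order the vertices as v_0 < v_1 < v_2 < v_3 < v_4. Listing each simplex with vertices in this order, K has dimension 2 with simplices:

  0-simplices (5): [v_0], [v_1], [v_2], [v_3], [v_4]
  1-simplices (9): [v_0,v_1], [v_0,v_2], [v_0,v_3], [v_0,v_4], [v_1,v_2], [v_1,v_4], [v_2,v_3], [v_2,v_4], [v_3,v_4]
  2-simplices (6): [v_0,v_1,v_2], [v_0,v_1,v_4], [v_0,v_2,v_3], [v_0,v_3,v_4], [v_1,v_2,v_4], [v_2,v_3,v_4]

Hence C_0 ≅ Z^5, C_1 ≅ Z^9, C_2 ≅ Z^6.

∂_1: C_1 → C_0 maps an edge to its endpoints' difference, ∂[p,q] = q − p.
The 5×9 boundary matrix has rank 4 and Smith normal form diag(1,1,1,1).

The boundary map ∂_2: C_2 → C_1 sends each 2-simplex [p,q,r] to [q,r] − [p,r] + [p,q]. For instance
  ∂[v_0,v_1,v_4] = [v_1,v_4] − [v_0,v_4] + [v_0,v_1],
  ∂[v_1,v_2,v_4] = [v_2,v_4] − [v_1,v_4] + [v_1,v_2].
As a 9×6 matrix over Z this has rank 5, with invariant factors (1,1,1,1,1).

From H_k ≅ ker(∂_k) / im(∂_{k+1}) we obtain:

  H_0: rank C_0 − rank ∂_1 = 5 − 4 = 1, and the invariant factors of ∂_1 are all 1, so H_0 = Z.
  H_1: rank ker ∂_1 − rank ∂_2 = (9 − 4) − 5 = 0, and the invariant factors of ∂_2 are all 1, so H_1 = 0.
  H_2: rank ker ∂_2 − rank ∂_3 = (6 − 5) − 0 = 1, and there is no ∂_3, so H_2 = Z.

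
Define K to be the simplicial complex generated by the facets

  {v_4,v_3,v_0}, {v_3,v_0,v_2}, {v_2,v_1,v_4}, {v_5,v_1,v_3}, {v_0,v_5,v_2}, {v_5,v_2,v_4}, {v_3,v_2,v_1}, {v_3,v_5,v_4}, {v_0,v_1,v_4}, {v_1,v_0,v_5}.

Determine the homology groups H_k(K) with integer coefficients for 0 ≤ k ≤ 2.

H_0 ≅ Z,  H_1 ≅ Z/2Z,  H_2 = 0.

K has 6 vertices, 15 edges, 10 triangles.
rank ∂_0 = 0, rank ∂_1 = 5 ⇒ b_0 = 6 − 0 − 5 = 1; all invariant factors of ∂_1 are 1 so no torsion. So H_0 ≅ Z.
rank ∂_1 = 5, rank ∂_2 = 10 ⇒ b_1 = 15 − 5 − 10 = 0; ∂_2 has invariant factor(s) [2] giving torsion. So H_1 ≅ Z/2Z.
rank ∂_2 = 10, rank ∂_3 = 0 ⇒ b_2 = 10 − 10 − 0 = 0. So H_2 ≅ 0.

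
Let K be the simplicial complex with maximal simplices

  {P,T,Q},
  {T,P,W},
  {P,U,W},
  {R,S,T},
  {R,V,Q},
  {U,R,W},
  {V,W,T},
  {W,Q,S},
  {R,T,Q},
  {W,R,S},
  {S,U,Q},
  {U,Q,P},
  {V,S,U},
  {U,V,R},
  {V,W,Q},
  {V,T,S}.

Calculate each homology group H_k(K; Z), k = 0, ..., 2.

K has 8 vertices, 24 edges, 16 triangles.
rank ∂_0 = 0, rank ∂_1 = 7 ⇒ b_0 = 8 − 0 − 7 = 1; all invariant factors of ∂_1 are 1 so no torsion. So H_0 ≅ Z.
rank ∂_1 = 7, rank ∂_2 = 15 ⇒ b_1 = 24 − 7 − 15 = 2; all invariant factors of ∂_2 are 1 so no torsion. So H_1 ≅ Z^2.
rank ∂_2 = 15, rank ∂_3 = 0 ⇒ b_2 = 16 − 15 − 0 = 1. So H_2 ≅ Z.

H_0 = Z,  H_1 = Z^2,  H_2 = Z.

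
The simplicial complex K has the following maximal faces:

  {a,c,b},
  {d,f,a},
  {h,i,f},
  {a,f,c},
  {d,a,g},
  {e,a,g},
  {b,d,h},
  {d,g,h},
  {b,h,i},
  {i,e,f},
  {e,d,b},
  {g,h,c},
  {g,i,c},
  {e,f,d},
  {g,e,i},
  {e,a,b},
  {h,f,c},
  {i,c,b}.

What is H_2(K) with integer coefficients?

H_2 = 0.

We work with the vertex ordering a < b < c < d < e < f < g < h < i. The simplices of K, each written with vertices in increasing order, are:

  0-simplices (9): a, b, c, d, e, f, g, h, i
  1-simplices (27): ab, ac, ad, ae, af, ag, bc, bd, be, bh, bi, cf, cg, ch, ci, de, df, dg, dh, ef, eg, ei, fh, fi, gh, gi, hi
  2-simplices (18): abc, abe, acf, adf, adg, aeg, bci, bde, bdh, bhi, cfh, cgh, cgi, def, dgh, efi, egi, fhi

so the chain groups are C_0 ≅ Z^9, C_1 ≅ Z^27, C_2 ≅ Z^18.

∂_1: C_1 → C_0 maps an edge to its endpoints' difference, ∂[p,q] = q − p.
The 9×27 boundary matrix has rank 8 and Smith normal form diag(1,1,1,1,1,1,1,1).

∂_2: C_2 → C_1 sends each 2-simplex [p,q,r] to [q,r] − [p,r] + [p,q]. For instance
  ∂acf = cf − af + ac,
  ∂fhi = hi − fi + fh.
The resulting 27×18 matrix has rank 18, and its Smith normal form has invariant factors (1,1,1,1,1,1,1,1,1,1,1,1,1,1,1,1,1,2).

Reading off H_k = ker ∂_k / im ∂_{k+1}:

  H_2: rank ker ∂_2 − rank ∂_3 = (18 − 18) − 0 = 0, and there is no ∂_3, so H_2 ≅ 0.

(K is a triangulation of the Klein bottle.)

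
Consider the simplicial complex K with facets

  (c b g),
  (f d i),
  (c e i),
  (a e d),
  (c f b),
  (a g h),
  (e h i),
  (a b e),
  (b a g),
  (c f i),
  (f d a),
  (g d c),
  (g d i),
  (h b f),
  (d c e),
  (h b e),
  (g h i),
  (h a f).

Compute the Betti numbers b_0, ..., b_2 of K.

b_0 = 1, b_1 = 1, b_2 = 0.

Take the total order a < b < c < d < e < f < g < h < i on the vertex set. Then K (dimension 2) consists of the simplices:

  0-simplices (9): a, b, c, d, e, f, g, h, i
  1-simplices (27): ab, ad, ae, af, ag, ah, bc, be, bf, bg, bh, cd, ce, cf, cg, ci, de, df, dg, di, eh, ei, fh, fi, gh, gi, hi
  2-simplices (18): abe, abg, ade, adf, afh, agh, bcf, bcg, beh, bfh, cde, cdg, cei, cfi, dfi, dgi, ehi, ghi

giving chain groups C_0 ≅ Z^9, C_1 ≅ Z^27, C_2 ≅ Z^18.

The boundary map ∂_1: C_1 → C_0 maps an edge to its endpoints' difference, ∂[p,q] = q − p.
The 9×27 boundary matrix has rank 8 and Smith normal form diag(1,1,1,1,1,1,1,1).

∂_2: C_2 → C_1 sends each 2-simplex [p,q,r] to [q,r] − [p,r] + [p,q]. For instance
  ∂adf = df − af + ad,
  ∂abe = be − ae + ab.
As a 27×18 matrix over Z this has rank 18, with invariant factors (1,1,1,1,1,1,1,1,1,1,1,1,1,1,1,1,1,2).

Reading off H_k = ker ∂_k / im ∂_{k+1}:

  H_0: rank C_0 − rank ∂_1 = 9 − 8 = 1, and the invariant factors of ∂_1 are all 1, so H_0 = Z.
  H_1: rank ker ∂_1 − rank ∂_2 = (27 − 8) − 18 = 1, and ∂_2 has invariant factor 2 > 1, so H_1 = Z × Z/2.
  H_2: rank ker ∂_2 − rank ∂_3 = (18 − 18) − 0 = 0, and there is no ∂_3, so H_2 = 0.

(K is a triangulation of the Klein bottle.)

Hence the Betti numbers are b_0 = 1, b_1 = 1, b_2 = 0.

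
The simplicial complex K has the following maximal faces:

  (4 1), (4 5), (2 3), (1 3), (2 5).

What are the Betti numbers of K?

Take the total order 1 < 2 < 3 < 4 < 5 on the vertex set. Then K (dimension 1) consists of the simplices:

  0-simplices (5): [1], [2], [3], [4], [5]
  1-simplices (5): [1,3], [1,4], [2,3], [2,5], [4,5]

Hence C_0 ≅ Z^5, C_1 ≅ Z^5.

The boundary map ∂_1: C_1 → C_0 is given by ∂[p,q] = [q] − [p].
As a 5×5 matrix over Z this has rank 4, with invariant factors (1,1,1,1).

Now H_k = ker ∂_k / im ∂_{k+1}, so:

  H_0: rank C_0 − rank ∂_1 = 5 − 4 = 1, and the invariant factors of ∂_1 are all 1, so H_0 ≅ Z.
  H_1: rank ker ∂_1 − rank ∂_2 = (5 − 4) − 0 = 1, and there is no ∂_2, so H_1 ≅ Z.

Hence the Betti numbers are b_0 = 1, b_1 = 1.

b_0 = 1, b_1 = 1.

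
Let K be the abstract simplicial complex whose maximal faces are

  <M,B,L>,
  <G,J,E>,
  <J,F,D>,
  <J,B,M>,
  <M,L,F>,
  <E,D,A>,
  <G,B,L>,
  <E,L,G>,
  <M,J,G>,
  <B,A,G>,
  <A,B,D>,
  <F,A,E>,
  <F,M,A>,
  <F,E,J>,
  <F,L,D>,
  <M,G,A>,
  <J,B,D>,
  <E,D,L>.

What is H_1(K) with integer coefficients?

Take the total order A < B < D < E < F < G < J < L < M on the vertex set. Then K (dimension 2) consists of the simplices:

  0-simplices (9): A, B, D, E, F, G, J, L, M
  1-simplices (27): AB, AD, AE, AF, AG, AM, BD, BG, BJ, BL, BM, DE, DF, DJ, DL, EF, EG, EJ, EL, FJ, FL, FM, GJ, GL, GM, JM, LM
  2-simplices (18): ABD, ABG, ADE, AEF, AFM, AGM, BDJ, BGL, BJM, BLM, DEL, DFJ, DFL, EFJ, EGJ, EGL, FLM, GJM

so the chain groups are C_0 ≅ Z^9, C_1 ≅ Z^27, C_2 ≅ Z^18.

Boundary ∂_1: C_1 → C_0 sends each edge [p,q] (with p < q) to q − p.
The 9×27 boundary matrix has rank 8 and Smith normal form diag(1,1,1,1,1,1,1,1).

∂_2: C_2 → C_1 acts by ∂[p,q,r] = [q,r] − [p,r] + [p,q]. For instance
  ∂EFJ = FJ − EJ + EF,
  ∂ABD = BD − AD + AB.
This gives a 27×18 integer matrix of rank 18; reducing to Smith normal form yields diagonal entries (1,1,1,1,1,1,1,1,1,1,1,1,1,1,1,1,1,2).

Reading off H_k = ker ∂_k / im ∂_{k+1}:

  H_1: rank ker ∂_1 − rank ∂_2 = (27 − 8) − 18 = 1, and ∂_2 has invariant factor 2 > 1, so H_1 ≅ Z ⊕ Z/2.

H_1 ≅ Z ⊕ Z/2.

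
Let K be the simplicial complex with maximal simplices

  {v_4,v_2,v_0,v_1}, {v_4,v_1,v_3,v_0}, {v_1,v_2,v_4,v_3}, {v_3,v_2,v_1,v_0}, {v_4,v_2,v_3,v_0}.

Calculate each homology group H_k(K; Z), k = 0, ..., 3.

Take the total order v_0 < v_1 < v_2 < v_3 < v_4 on the vertex set. Then K (dimension 3) consists of the simplices:

  0-simplices (5): [v_0], [v_1], [v_2], [v_3], [v_4]
  1-simplices (10): [v_0,v_1], [v_0,v_2], [v_0,v_3], [v_0,v_4], [v_1,v_2], [v_1,v_3], [v_1,v_4], [v_2,v_3], [v_2,v_4], [v_3,v_4]
  2-simplices (10): [v_0,v_1,v_2], [v_0,v_1,v_3], [v_0,v_1,v_4], [v_0,v_2,v_3], [v_0,v_2,v_4], [v_0,v_3,v_4], [v_1,v_2,v_3], [v_1,v_2,v_4], [v_1,v_3,v_4], [v_2,v_3,v_4]
  3-simplices (5): [v_0,v_1,v_2,v_3], [v_0,v_1,v_2,v_4], [v_0,v_1,v_3,v_4], [v_0,v_2,v_3,v_4], [v_1,v_2,v_3,v_4]

Hence C_0 ≅ Z^5, C_1 ≅ Z^10, C_2 ≅ Z^10, C_3 ≅ Z^5.

The boundary map ∂_1: C_1 → C_0 sends each edge [p,q] (with p < q) to q − p.
The 5×10 boundary matrix has rank 4 and Smith normal form diag(1,1,1,1).

Boundary ∂_2: C_2 → C_1 maps a triangle to the signed sum of its edges. For instance
  ∂[v_1,v_2,v_3] = [v_2,v_3] − [v_1,v_3] + [v_1,v_2],
  ∂[v_0,v_2,v_3] = [v_2,v_3] − [v_0,v_3] + [v_0,v_2].
This gives a 10×10 integer matrix of rank 6; reducing to Smith normal form yields diagonal entries (1,1,1,1,1,1).

∂_3: C_3 → C_2 sends each 3-simplex σ to the alternating sum Σ_i (−1)^i (σ with its i-th vertex removed). For instance
  ∂[v_1,v_2,v_3,v_4] = [v_2,v_3,v_4] − [v_1,v_3,v_4] + [v_1,v_2,v_4] − [v_1,v_2,v_3],
  ∂[v_0,v_1,v_3,v_4] = [v_1,v_3,v_4] − [v_0,v_3,v_4] + [v_0,v_1,v_4] − [v_0,v_1,v_3].
As a 10×5 matrix over Z this has rank 4, with invariant factors (1,1,1,1).

Reading off H_k = ker ∂_k / im ∂_{k+1}:

  H_0: rank C_0 − rank ∂_1 = 5 − 4 = 1, and the invariant factors of ∂_1 are all 1, so H_0 = Z.
  H_1: rank ker ∂_1 − rank ∂_2 = (10 − 4) − 6 = 0, and the invariant factors of ∂_2 are all 1, so H_1 = 0.
  H_2: rank ker ∂_2 − rank ∂_3 = (10 − 6) − 4 = 0, and the invariant factors of ∂_3 are all 1, so H_2 = 0.
  H_3: rank ker ∂_3 − rank ∂_4 = (5 − 4) − 0 = 1, and there is no ∂_4, so H_3 = Z.

H_0 = Z,  H_1 = 0,  H_2 = 0,  H_3 = Z.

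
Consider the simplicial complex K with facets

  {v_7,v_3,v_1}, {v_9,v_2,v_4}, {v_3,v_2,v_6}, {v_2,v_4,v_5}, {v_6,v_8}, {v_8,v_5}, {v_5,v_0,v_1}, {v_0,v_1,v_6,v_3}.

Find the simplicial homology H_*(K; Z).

H_0 ≅ Z,  H_1 ≅ Z^2,  H_2 = 0,  H_3 = 0.

We work with the vertex ordering v_0 < v_1 < v_2 < v_3 < v_4 < v_5 < v_6 < v_7 < v_8 < v_9. The simplices of K, each written with vertices in increasing order, are:

  0-simplices (10): [v_0], [v_1], [v_2], [v_3], [v_4], [v_5], [v_6], [v_7], [v_8], [v_9]
  1-simplices (19): (19 of them)
  2-simplices (9): [v_0,v_1,v_3], [v_0,v_1,v_5], [v_0,v_1,v_6], [v_0,v_3,v_6], [v_1,v_3,v_6], [v_1,v_3,v_7], [v_2,v_3,v_6], [v_2,v_4,v_5], [v_2,v_4,v_9]
  3-simplices (1): [v_0,v_1,v_3,v_6]

giving chain groups C_0 ≅ Z^10, C_1 ≅ Z^19, C_2 ≅ Z^9, C_3 ≅ Z^1.

The boundary map ∂_1: C_1 → C_0 maps an edge to its endpoints' difference, ∂[p,q] = q − p. For instance
  ∂[v_0,v_6] = [v_6] − [v_0].
The resulting 10×19 matrix has rank 9, and its Smith normal form has invariant factors (1,1,1,1,1,1,1,1,1).

∂_2: C_2 → C_1 acts by ∂[p,q,r] = [q,r] − [p,r] + [p,q]. For instance
  ∂[v_0,v_3,v_6] = [v_3,v_6] − [v_0,v_6] + [v_0,v_3],
  ∂[v_0,v_1,v_6] = [v_1,v_6] − [v_0,v_6] + [v_0,v_1].
The 19×9 boundary matrix has rank 8 and Smith normal form diag(1,1,1,1,1,1,1,1).

Boundary ∂_3: C_3 → C_2 sends each 3-simplex σ to the alternating sum Σ_i (−1)^i (σ with its i-th vertex removed). For instance
  ∂[v_0,v_1,v_3,v_6] = [v_1,v_3,v_6] − [v_0,v_3,v_6] + [v_0,v_1,v_6] − [v_0,v_1,v_3].
The resulting 9×1 matrix has rank 1, and its Smith normal form has invariant factors (1).

Now H_k = ker ∂_k / im ∂_{k+1}, so:

  H_0: rank C_0 − rank ∂_1 = 10 − 9 = 1, and the invariant factors of ∂_1 are all 1, so H_0 ≅ Z.
  H_1: rank ker ∂_1 − rank ∂_2 = (19 − 9) − 8 = 2, and the invariant factors of ∂_2 are all 1, so H_1 ≅ Z^2.
  H_2: rank ker ∂_2 − rank ∂_3 = (9 − 8) − 1 = 0, and the invariant factors of ∂_3 are all 1, so H_2 ≅ 0.
  H_3: rank ker ∂_3 − rank ∂_4 = (1 − 1) − 0 = 0, and there is no ∂_4, so H_3 ≅ 0.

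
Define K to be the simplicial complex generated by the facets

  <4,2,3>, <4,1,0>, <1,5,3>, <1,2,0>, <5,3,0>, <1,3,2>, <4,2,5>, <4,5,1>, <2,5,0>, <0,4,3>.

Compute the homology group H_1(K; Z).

Order the vertices as 0 < 1 < 2 < 3 < 4 < 5. Listing each simplex with vertices in this order, K has dimension 2 with simplices:

  0-simplices (6): [0], [1], [2], [3], [4], [5]
  1-simplices (15): [0,1], [0,2], [0,3], [0,4], [0,5], [1,2], [1,3], [1,4], [1,5], [2,3], [2,4], [2,5], [3,4], [3,5], [4,5]
  2-simplices (10): [0,1,2], [0,1,4], [0,2,5], [0,3,4], [0,3,5], [1,2,3], [1,3,5], [1,4,5], [2,3,4], [2,4,5]

so the chain groups are C_0 ≅ Z^6, C_1 ≅ Z^15, C_2 ≅ Z^10.

∂_1: C_1 → C_0 sends each edge [p,q] (with p < q) to q − p. For instance
  ∂[4,5] = [5] − [4].
The 6×15 boundary matrix has rank 5 and Smith normal form diag(1,1,1,1,1).

Boundary ∂_2: C_2 → C_1 sends each 2-simplex [p,q,r] to [q,r] − [p,r] + [p,q]. For instance
  ∂[1,2,3] = [2,3] − [1,3] + [1,2],
  ∂[1,3,5] = [3,5] − [1,5] + [1,3].
As a 15×10 matrix over Z this has rank 10, with invariant factors (1,1,1,1,1,1,1,1,1,2).

From H_k ≅ ker(∂_k) / im(∂_{k+1}) we obtain:

  H_1: rank ker ∂_1 − rank ∂_2 = (15 − 5) − 10 = 0, and ∂_2 has invariant factor 2 > 1, so H_1 = Z/2.

(K is a triangulation of the real projective plane RP^2.)

H_1 = Z/2.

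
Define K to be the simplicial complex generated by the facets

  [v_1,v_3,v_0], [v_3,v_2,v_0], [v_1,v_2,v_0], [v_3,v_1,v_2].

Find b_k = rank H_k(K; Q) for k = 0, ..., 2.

Fix the vertex order v_0 < v_1 < v_2 < v_3 and write every simplex with vertices in increasing order. Then dim K = 2 and the simplices of K are:

  0-simplices (4): [v_0], [v_1], [v_2], [v_3]
  1-simplices (6): [v_0,v_1], [v_0,v_2], [v_0,v_3], [v_1,v_2], [v_1,v_3], [v_2,v_3]
  2-simplices (4): [v_0,v_1,v_2], [v_0,v_1,v_3], [v_0,v_2,v_3], [v_1,v_2,v_3]

Hence C_0 ≅ Z^4, C_1 ≅ Z^6, C_2 ≅ Z^4.

The boundary map ∂_1: C_1 → C_0 sends each edge [p,q] (with p < q) to q − p. For instance
  ∂[v_1,v_3] = [v_3] − [v_1].
As a 4×6 matrix over Z this has rank 3, with invariant factors (1,1,1).

The boundary map ∂_2: C_2 → C_1 maps a triangle to the signed sum of its edges. For instance
  ∂[v_1,v_2,v_3] = [v_2,v_3] − [v_1,v_3] + [v_1,v_2],
  ∂[v_0,v_1,v_3] = [v_1,v_3] − [v_0,v_3] + [v_0,v_1].
As a 6×4 matrix over Z this has rank 3, with invariant factors (1,1,1).

Computing H_k = (kernel of ∂_k) / (image of ∂_{k+1}):

  H_0: rank C_0 − rank ∂_1 = 4 − 3 = 1, and the invariant factors of ∂_1 are all 1, so H_0 ≅ Z.
  H_1: rank ker ∂_1 − rank ∂_2 = (6 − 3) − 3 = 0, and the invariant factors of ∂_2 are all 1, so H_1 ≅ 0.
  H_2: rank ker ∂_2 − rank ∂_3 = (4 − 3) − 0 = 1, and there is no ∂_3, so H_2 ≅ Z.

As a check, the Euler characteristic is 4 − 6 + 4 = 2, which agrees with 1 − 0 + 1 = 2.
(K is a triangulation of the 2-sphere S^2.)

Hence the Betti numbers are b_0 = 1, b_1 = 0, b_2 = 1.

b_0 = 1, b_1 = 0, b_2 = 1.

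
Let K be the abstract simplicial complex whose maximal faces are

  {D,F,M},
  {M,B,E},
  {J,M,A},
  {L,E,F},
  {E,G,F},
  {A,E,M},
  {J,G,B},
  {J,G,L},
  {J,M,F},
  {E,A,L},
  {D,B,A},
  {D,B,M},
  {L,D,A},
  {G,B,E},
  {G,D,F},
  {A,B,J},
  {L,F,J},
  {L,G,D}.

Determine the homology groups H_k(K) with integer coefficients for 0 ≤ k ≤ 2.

H_0 = Z,  H_1 = Z ⊕ Z/2,  H_2 = 0.

Take the total order A < B < D < E < F < G < J < L < M on the vertex set. Then K (dimension 2) consists of the simplices:

  0-simplices (9): A, B, D, E, F, G, J, L, M
  1-simplices (27): AB, AD, AE, AJ, AL, AM, BD, BE, BG, BJ, BM, DF, DG, DL, DM, EF, EG, EL, EM, FG, FJ, FL, FM, GJ, GL, JL, JM
  2-simplices (18): ABD, ABJ, ADL, AEL, AEM, AJM, BDM, BEG, BEM, BGJ, DFG, DFM, DGL, EFG, EFL, FJL, FJM, GJL

Hence C_0 ≅ Z^9, C_1 ≅ Z^27, C_2 ≅ Z^18.

The boundary map ∂_1: C_1 → C_0 sends each edge [p,q] (with p < q) to q − p. For instance
  ∂DF = F − D.
The 9×27 boundary matrix has rank 8 and Smith normal form diag(1,1,1,1,1,1,1,1).

∂_2: C_2 → C_1 acts by ∂[p,q,r] = [q,r] − [p,r] + [p,q]. For instance
  ∂ADL = DL − AL + AD,
  ∂BEM = EM − BM + BE.
As a 27×18 matrix over Z this has rank 18, with invariant factors (1,1,1,1,1,1,1,1,1,1,1,1,1,1,1,1,1,2).

Computing H_k = (kernel of ∂_k) / (image of ∂_{k+1}):

  H_0: rank C_0 − rank ∂_1 = 9 − 8 = 1, and the invariant factors of ∂_1 are all 1, so H_0 = Z.
  H_1: rank ker ∂_1 − rank ∂_2 = (27 − 8) − 18 = 1, and ∂_2 has invariant factor 2 > 1, so H_1 = Z ⊕ Z/2.
  H_2: rank ker ∂_2 − rank ∂_3 = (18 − 18) − 0 = 0, and there is no ∂_3, so H_2 = 0.

(K is a triangulation of the Klein bottle.)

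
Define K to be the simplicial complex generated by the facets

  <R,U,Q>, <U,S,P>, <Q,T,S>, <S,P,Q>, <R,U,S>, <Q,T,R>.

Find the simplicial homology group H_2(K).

H_2 ≅ 0.

We work with the vertex ordering P < Q < R < S < T < U. The simplices of K, each written with vertices in increasing order, are:

  0-simplices (6): P, Q, R, S, T, U
  1-simplices (12): PQ, PS, PU, QR, QS, QT, QU, RS, RT, RU, ST, SU
  2-simplices (6): PQS, PSU, QRT, QRU, QST, RSU

Hence C_0 ≅ Z^6, C_1 ≅ Z^12, C_2 ≅ Z^6.

∂_1: C_1 → C_0 sends each edge [p,q] (with p < q) to q − p.
As a 6×12 matrix over Z this has rank 5, with invariant factors (1,1,1,1,1).

∂_2: C_2 → C_1 sends each 2-simplex [p,q,r] to [q,r] − [p,r] + [p,q]. For instance
  ∂RSU = SU − RU + RS,
  ∂PQS = QS − PS + PQ.
The 12×6 boundary matrix has rank 6 and Smith normal form diag(1,1,1,1,1,1).

Reading off H_k = ker ∂_k / im ∂_{k+1}:

  H_2: rank ker ∂_2 − rank ∂_3 = (6 − 6) − 0 = 0, and there is no ∂_3, so H_2 ≅ 0.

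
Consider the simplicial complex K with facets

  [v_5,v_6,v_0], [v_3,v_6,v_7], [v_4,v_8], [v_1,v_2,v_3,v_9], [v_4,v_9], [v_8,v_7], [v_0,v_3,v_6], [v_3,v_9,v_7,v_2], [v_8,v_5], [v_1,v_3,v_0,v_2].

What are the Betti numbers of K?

b_0 = 1, b_1 = 2, b_2 = 0, b_3 = 0.

Fix the vertex order v_0 < v_1 < v_2 < v_3 < v_4 < v_5 < v_6 < v_7 < v_8 < v_9 and write every simplex with vertices in increasing order. Then dim K = 3 and the simplices of K are:

  0-simplices (10): [v_0], [v_1], [v_2], [v_3], [v_4], [v_5], [v_6], [v_7], [v_8], [v_9]
  1-simplices (21): (21 of them)
  2-simplices (13): (13 of them)
  3-simplices (3): [v_0,v_1,v_2,v_3], [v_1,v_2,v_3,v_9], [v_2,v_3,v_7,v_9]

so the chain groups are C_0 ≅ Z^10, C_1 ≅ Z^21, C_2 ≅ Z^13, C_3 ≅ Z^3.

∂_1: C_1 → C_0 maps an edge to its endpoints' difference, ∂[p,q] = q − p. For instance
  ∂[v_0,v_1] = [v_1] − [v_0].
The 10×21 boundary matrix has rank 9 and Smith normal form diag(1,1,1,1,1,1,1,1,1).

Boundary ∂_2: C_2 → C_1 acts by ∂[p,q,r] = [q,r] − [p,r] + [p,q]. For instance
  ∂[v_1,v_2,v_9] = [v_2,v_9] − [v_1,v_9] + [v_1,v_2],
  ∂[v_1,v_2,v_3] = [v_2,v_3] − [v_1,v_3] + [v_1,v_2].
This gives a 21×13 integer matrix of rank 10; reducing to Smith normal form yields diagonal entries (1,1,1,1,1,1,1,1,1,1).

The boundary map ∂_3: C_3 → C_2 sends each 3-simplex σ to the alternating sum Σ_i (−1)^i (σ with its i-th vertex removed). For instance
  ∂[v_0,v_1,v_2,v_3] = [v_1,v_2,v_3] − [v_0,v_2,v_3] + [v_0,v_1,v_3] − [v_0,v_1,v_2],
  ∂[v_1,v_2,v_3,v_9] = [v_2,v_3,v_9] − [v_1,v_3,v_9] + [v_1,v_2,v_9] − [v_1,v_2,v_3].
This gives a 13×3 integer matrix of rank 3; reducing to Smith normal form yields diagonal entries (1,1,1).

Computing H_k = (kernel of ∂_k) / (image of ∂_{k+1}):

  H_0: rank C_0 − rank ∂_1 = 10 − 9 = 1, and the invariant factors of ∂_1 are all 1, so H_0 = Z.
  H_1: rank ker ∂_1 − rank ∂_2 = (21 − 9) − 10 = 2, and the invariant factors of ∂_2 are all 1, so H_1 = Z^2.
  H_2: rank ker ∂_2 − rank ∂_3 = (13 − 10) − 3 = 0, and the invariant factors of ∂_3 are all 1, so H_2 = 0.
  H_3: rank ker ∂_3 − rank ∂_4 = (3 − 3) − 0 = 0, and there is no ∂_4, so H_3 = 0.

As a check, the Euler characteristic is 10 − 21 + 13 − 3 = -1, which agrees with 1 − 2 + 0 − 0 = -1.

Hence the Betti numbers are b_0 = 1, b_1 = 2, b_2 = 0, b_3 = 0.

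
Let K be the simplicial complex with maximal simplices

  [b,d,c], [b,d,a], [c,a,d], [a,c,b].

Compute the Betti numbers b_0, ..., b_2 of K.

b_0 = 1, b_1 = 0, b_2 = 1.

Take the total order a < b < c < d on the vertex set. Then K (dimension 2) consists of the simplices:

  0-simplices (4): a, b, c, d
  1-simplices (6): ab, ac, ad, bc, bd, cd
  2-simplices (4): abc, abd, acd, bcd

Hence C_0 ≅ Z^4, C_1 ≅ Z^6, C_2 ≅ Z^4.

The boundary map ∂_1: C_1 → C_0 sends each edge [p,q] (with p < q) to q − p.
The 4×6 boundary matrix has rank 3 and Smith normal form diag(1,1,1).

The boundary map ∂_2: C_2 → C_1 acts by ∂[p,q,r] = [q,r] − [p,r] + [p,q]. For instance
  ∂abc = bc − ac + ab,
  ∂bcd = cd − bd + bc.
This gives a 6×4 integer matrix of rank 3; reducing to Smith normal form yields diagonal entries (1,1,1).

From H_k ≅ ker(∂_k) / im(∂_{k+1}) we obtain:

  H_0: rank C_0 − rank ∂_1 = 4 − 3 = 1, and the invariant factors of ∂_1 are all 1, so H_0 = Z.
  H_1: rank ker ∂_1 − rank ∂_2 = (6 − 3) − 3 = 0, and the invariant factors of ∂_2 are all 1, so H_1 = 0.
  H_2: rank ker ∂_2 − rank ∂_3 = (4 − 3) − 0 = 1, and there is no ∂_3, so H_2 = Z.

Hence the Betti numbers are b_0 = 1, b_1 = 0, b_2 = 1.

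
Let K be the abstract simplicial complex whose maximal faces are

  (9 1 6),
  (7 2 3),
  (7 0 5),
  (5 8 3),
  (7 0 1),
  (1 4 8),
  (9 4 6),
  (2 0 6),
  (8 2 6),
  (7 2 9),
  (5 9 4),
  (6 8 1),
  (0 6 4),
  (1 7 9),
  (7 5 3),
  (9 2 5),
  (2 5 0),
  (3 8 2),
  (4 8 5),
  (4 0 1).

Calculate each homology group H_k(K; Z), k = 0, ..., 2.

Take the total order 0 < 1 < 2 < 3 < 4 < 5 < 6 < 7 < 8 < 9 on the vertex set. Then K (dimension 2) consists of the simplices:

  0-simplices (10): [0], [1], [2], [3], [4], [5], [6], [7], [8], [9]
  1-simplices (30): (30 of them)
  2-simplices (20): (20 of them)

giving chain groups C_0 ≅ Z^10, C_1 ≅ Z^30, C_2 ≅ Z^20.

∂_1: C_1 → C_0 sends each edge [p,q] (with p < q) to q − p. For instance
  ∂[4,9] = [9] − [4].
The 10×30 boundary matrix has rank 9 and Smith normal form diag(1,1,1,1,1,1,1,1,1).

∂_2: C_2 → C_1 sends each 2-simplex [p,q,r] to [q,r] − [p,r] + [p,q]. For instance
  ∂[2,3,7] = [3,7] − [2,7] + [2,3],
  ∂[0,2,5] = [2,5] − [0,5] + [0,2].
The 30×20 boundary matrix has rank 20 and Smith normal form diag(1,1,1,1,1,1,1,1,1,1,1,1,1,1,1,1,1,1,1,2).

Computing H_k = (kernel of ∂_k) / (image of ∂_{k+1}):

  H_0: rank C_0 − rank ∂_1 = 10 − 9 = 1, and the invariant factors of ∂_1 are all 1, so H_0 = Z.
  H_1: rank ker ∂_1 − rank ∂_2 = (30 − 9) − 20 = 1, and ∂_2 has invariant factor 2 > 1, so H_1 = Z ⊕ Z_2.
  H_2: rank ker ∂_2 − rank ∂_3 = (20 − 20) − 0 = 0, and there is no ∂_3, so H_2 = 0.

As a check, the Euler characteristic is 10 − 30 + 20 = 0, which agrees with 1 − 1 + 0 = 0.

H_0 = Z,  H_1 = Z ⊕ Z_2,  H_2 = 0.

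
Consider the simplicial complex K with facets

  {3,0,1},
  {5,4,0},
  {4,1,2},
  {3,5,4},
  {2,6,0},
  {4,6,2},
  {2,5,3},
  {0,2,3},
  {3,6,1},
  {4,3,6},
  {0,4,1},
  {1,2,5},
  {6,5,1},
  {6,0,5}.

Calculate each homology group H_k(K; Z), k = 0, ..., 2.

Fix the vertex order 0 < 1 < 2 < 3 < 4 < 5 < 6 and write every simplex with vertices in increasing order. Then dim K = 2 and the simplices of K are:

  0-simplices (7): [0], [1], [2], [3], [4], [5], [6]
  1-simplices (21): [0,1], [0,2], [0,3], [0,4], [0,5], [0,6], [1,2], [1,3], [1,4], [1,5], [1,6], [2,3], [2,4], [2,5], [2,6], [3,4], [3,5], [3,6], [4,5], [4,6], [5,6]
  2-simplices (14): [0,1,3], [0,1,4], [0,2,3], [0,2,6], [0,4,5], [0,5,6], [1,2,4], [1,2,5], [1,3,6], [1,5,6], [2,3,5], [2,4,6], [3,4,5], [3,4,6]

giving chain groups C_0 ≅ Z^7, C_1 ≅ Z^21, C_2 ≅ Z^14.

Boundary ∂_1: C_1 → C_0 maps an edge to its endpoints' difference, ∂[p,q] = q − p.
The resulting 7×21 matrix has rank 6, and its Smith normal form has invariant factors (1,1,1,1,1,1).

∂_2: C_2 → C_1 sends each 2-simplex [p,q,r] to [q,r] − [p,r] + [p,q]. For instance
  ∂[1,2,5] = [2,5] − [1,5] + [1,2],
  ∂[0,1,3] = [1,3] − [0,3] + [0,1].
This gives a 21×14 integer matrix of rank 13; reducing to Smith normal form yields diagonal entries (1,1,1,1,1,1,1,1,1,1,1,1,1).

From H_k ≅ ker(∂_k) / im(∂_{k+1}) we obtain:

  H_0: rank C_0 − rank ∂_1 = 7 − 6 = 1, and the invariant factors of ∂_1 are all 1, so H_0 = Z.
  H_1: rank ker ∂_1 − rank ∂_2 = (21 − 6) − 13 = 2, and the invariant factors of ∂_2 are all 1, so H_1 = Z^2.
  H_2: rank ker ∂_2 − rank ∂_3 = (14 − 13) − 0 = 1, and there is no ∂_3, so H_2 = Z.

H_0 ≅ Z,  H_1 ≅ Z^2,  H_2 ≅ Z.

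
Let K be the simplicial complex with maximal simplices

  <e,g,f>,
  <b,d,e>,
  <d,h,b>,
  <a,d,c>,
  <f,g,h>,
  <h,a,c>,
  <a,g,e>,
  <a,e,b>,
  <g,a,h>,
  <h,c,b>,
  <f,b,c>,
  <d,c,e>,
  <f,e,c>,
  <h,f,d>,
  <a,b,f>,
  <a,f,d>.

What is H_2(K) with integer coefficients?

Order the vertices as a < b < c < d < e < f < g < h. Listing each simplex with vertices in this order, K has dimension 2 with simplices:

  0-simplices (8): a, b, c, d, e, f, g, h
  1-simplices (24): ab, ac, ad, ae, af, ag, ah, bc, bd, be, bf, bh, cd, ce, cf, ch, de, df, dh, ef, eg, fg, fh, gh
  2-simplices (16): abe, abf, acd, ach, adf, aeg, agh, bcf, bch, bde, bdh, cde, cef, dfh, efg, fgh

Hence C_0 ≅ Z^8, C_1 ≅ Z^24, C_2 ≅ Z^16.

Boundary ∂_1: C_1 → C_0 is given by ∂[p,q] = [q] − [p]. For instance
  ∂cd = d − c.
As a 8×24 matrix over Z this has rank 7, with invariant factors (1,1,1,1,1,1,1).

∂_2: C_2 → C_1 maps a triangle to the signed sum of its edges. For instance
  ∂dfh = fh − dh + df,
  ∂bch = ch − bh + bc.
As a 24×16 matrix over Z this has rank 15, with invariant factors (1,1,1,1,1,1,1,1,1,1,1,1,1,1,1).

Reading off H_k = ker ∂_k / im ∂_{k+1}:

  H_2: rank ker ∂_2 − rank ∂_3 = (16 − 15) − 0 = 1, and there is no ∂_3, so H_2 ≅ Z.

H_2 = Z.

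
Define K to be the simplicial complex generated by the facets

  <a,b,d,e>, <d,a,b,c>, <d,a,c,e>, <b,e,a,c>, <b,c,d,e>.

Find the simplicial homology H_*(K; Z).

H_0 ≅ Z,  H_1 = 0,  H_2 = 0,  H_3 ≅ Z.

Fix the vertex order a < b < c < d < e and write every simplex with vertices in increasing order. Then dim K = 3 and the simplices of K are:

  0-simplices (5): a, b, c, d, e
  1-simplices (10): ab, ac, ad, ae, bc, bd, be, cd, ce, de
  2-simplices (10): abc, abd, abe, acd, ace, ade, bcd, bce, bde, cde
  3-simplices (5): abcd, abce, abde, acde, bcde

so the chain groups are C_0 ≅ Z^5, C_1 ≅ Z^10, C_2 ≅ Z^10, C_3 ≅ Z^5.

The boundary map ∂_1: C_1 → C_0 maps an edge to its endpoints' difference, ∂[p,q] = q − p. For instance
  ∂ad = d − a.
As a 5×10 matrix over Z this has rank 4, with invariant factors (1,1,1,1).

∂_2: C_2 → C_1 sends each 2-simplex [p,q,r] to [q,r] − [p,r] + [p,q]. For instance
  ∂abd = bd − ad + ab,
  ∂abc = bc − ac + ab.
The 10×10 boundary matrix has rank 6 and Smith normal form diag(1,1,1,1,1,1).

∂_3: C_3 → C_2 sends each 3-simplex σ to the alternating sum Σ_i (−1)^i (σ with its i-th vertex removed). For instance
  ∂abde = bde − ade + abe − abd,
  ∂abcd = bcd − acd + abd − abc.
The resulting 10×5 matrix has rank 4, and its Smith normal form has invariant factors (1,1,1,1).

From H_k ≅ ker(∂_k) / im(∂_{k+1}) we obtain:

  H_0: rank C_0 − rank ∂_1 = 5 − 4 = 1, and the invariant factors of ∂_1 are all 1, so H_0 ≅ Z.
  H_1: rank ker ∂_1 − rank ∂_2 = (10 − 4) − 6 = 0, and the invariant factors of ∂_2 are all 1, so H_1 ≅ 0.
  H_2: rank ker ∂_2 − rank ∂_3 = (10 − 6) − 4 = 0, and the invariant factors of ∂_3 are all 1, so H_2 ≅ 0.
  H_3: rank ker ∂_3 − rank ∂_4 = (5 − 4) − 0 = 1, and there is no ∂_4, so H_3 ≅ Z.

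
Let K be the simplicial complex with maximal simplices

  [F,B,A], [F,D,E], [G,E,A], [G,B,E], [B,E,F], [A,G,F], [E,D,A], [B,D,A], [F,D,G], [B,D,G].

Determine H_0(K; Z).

H_0 ≅ Z.

Take the total order A < B < D < E < F < G on the vertex set. Then K (dimension 2) consists of the simplices:

  0-simplices (6): A, B, D, E, F, G
  1-simplices (15): AB, AD, AE, AF, AG, BD, BE, BF, BG, DE, DF, DG, EF, EG, FG
  2-simplices (10): ABD, ABF, ADE, AEG, AFG, BDG, BEF, BEG, DEF, DFG

giving chain groups C_0 ≅ Z^6, C_1 ≅ Z^15, C_2 ≅ Z^10.

∂_1: C_1 → C_0 is given by ∂[p,q] = [q] − [p].
The 6×15 boundary matrix has rank 5 and Smith normal form diag(1,1,1,1,1).

∂_2: C_2 → C_1 acts by ∂[p,q,r] = [q,r] − [p,r] + [p,q]. For instance
  ∂BEF = EF − BF + BE,
  ∂ABD = BD − AD + AB.
As a 15×10 matrix over Z this has rank 10, with invariant factors (1,1,1,1,1,1,1,1,1,2).

Now H_k = ker ∂_k / im ∂_{k+1}, so:

  H_0: rank C_0 − rank ∂_1 = 6 − 5 = 1, and the invariant factors of ∂_1 are all 1, so H_0 = Z.

(K is a triangulation of the real projective plane RP^2.)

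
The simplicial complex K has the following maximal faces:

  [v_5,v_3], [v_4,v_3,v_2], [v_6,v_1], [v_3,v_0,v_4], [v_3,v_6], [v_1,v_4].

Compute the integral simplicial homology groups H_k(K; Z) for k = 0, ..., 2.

H_0 = Z,  H_1 = Z,  H_2 = 0.

We work with the vertex ordering v_0 < v_1 < v_2 < v_3 < v_4 < v_5 < v_6. The simplices of K, each written with vertices in increasing order, are:

  0-simplices (7): [v_0], [v_1], [v_2], [v_3], [v_4], [v_5], [v_6]
  1-simplices (9): [v_0,v_3], [v_0,v_4], [v_1,v_4], [v_1,v_6], [v_2,v_3], [v_2,v_4], [v_3,v_4], [v_3,v_5], [v_3,v_6]
  2-simplices (2): [v_0,v_3,v_4], [v_2,v_3,v_4]

giving chain groups C_0 ≅ Z^7, C_1 ≅ Z^9, C_2 ≅ Z^2.

∂_1: C_1 → C_0 is given by ∂[p,q] = [q] − [p].
As a 7×9 matrix over Z this has rank 6, with invariant factors (1,1,1,1,1,1).

The boundary map ∂_2: C_2 → C_1 maps a triangle to the signed sum of its edges. For instance
  ∂[v_2,v_3,v_4] = [v_3,v_4] − [v_2,v_4] + [v_2,v_3],
  ∂[v_0,v_3,v_4] = [v_3,v_4] − [v_0,v_4] + [v_0,v_3].
This gives a 9×2 integer matrix of rank 2; reducing to Smith normal form yields diagonal entries (1,1).

Reading off H_k = ker ∂_k / im ∂_{k+1}:

  H_0: rank C_0 − rank ∂_1 = 7 − 6 = 1, and the invariant factors of ∂_1 are all 1, so H_0 ≅ Z.
  H_1: rank ker ∂_1 − rank ∂_2 = (9 − 6) − 2 = 1, and the invariant factors of ∂_2 are all 1, so H_1 ≅ Z.
  H_2: rank ker ∂_2 − rank ∂_3 = (2 − 2) − 0 = 0, and there is no ∂_3, so H_2 ≅ 0.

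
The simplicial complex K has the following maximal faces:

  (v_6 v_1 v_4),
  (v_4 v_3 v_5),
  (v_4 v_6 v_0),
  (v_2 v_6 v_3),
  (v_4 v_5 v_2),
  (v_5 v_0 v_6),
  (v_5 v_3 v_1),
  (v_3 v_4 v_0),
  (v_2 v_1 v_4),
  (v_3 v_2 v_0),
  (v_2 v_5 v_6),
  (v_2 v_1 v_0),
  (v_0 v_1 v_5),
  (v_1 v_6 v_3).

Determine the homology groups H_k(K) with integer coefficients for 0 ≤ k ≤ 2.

Fix the vertex order v_0 < v_1 < v_2 < v_3 < v_4 < v_5 < v_6 and write every simplex with vertices in increasing order. Then dim K = 2 and the simplices of K are:

  0-simplices (7): [v_0], [v_1], [v_2], [v_3], [v_4], [v_5], [v_6]
  1-simplices (21): (21 of them)
  2-simplices (14): (14 of them)

giving chain groups C_0 ≅ Z^7, C_1 ≅ Z^21, C_2 ≅ Z^14.

∂_1: C_1 → C_0 sends each edge [p,q] (with p < q) to q − p.
The 7×21 boundary matrix has rank 6 and Smith normal form diag(1,1,1,1,1,1).

∂_2: C_2 → C_1 acts by ∂[p,q,r] = [q,r] − [p,r] + [p,q]. For instance
  ∂[v_0,v_1,v_2] = [v_1,v_2] − [v_0,v_2] + [v_0,v_1],
  ∂[v_0,v_3,v_4] = [v_3,v_4] − [v_0,v_4] + [v_0,v_3].
This gives a 21×14 integer matrix of rank 13; reducing to Smith normal form yields diagonal entries (1,1,1,1,1,1,1,1,1,1,1,1,1).

Computing H_k = (kernel of ∂_k) / (image of ∂_{k+1}):

  H_0: rank C_0 − rank ∂_1 = 7 − 6 = 1, and the invariant factors of ∂_1 are all 1, so H_0 ≅ Z.
  H_1: rank ker ∂_1 − rank ∂_2 = (21 − 6) − 13 = 2, and the invariant factors of ∂_2 are all 1, so H_1 ≅ Z^2.
  H_2: rank ker ∂_2 − rank ∂_3 = (14 − 13) − 0 = 1, and there is no ∂_3, so H_2 ≅ Z.

H_0 ≅ Z,  H_1 ≅ Z^2,  H_2 ≅ Z.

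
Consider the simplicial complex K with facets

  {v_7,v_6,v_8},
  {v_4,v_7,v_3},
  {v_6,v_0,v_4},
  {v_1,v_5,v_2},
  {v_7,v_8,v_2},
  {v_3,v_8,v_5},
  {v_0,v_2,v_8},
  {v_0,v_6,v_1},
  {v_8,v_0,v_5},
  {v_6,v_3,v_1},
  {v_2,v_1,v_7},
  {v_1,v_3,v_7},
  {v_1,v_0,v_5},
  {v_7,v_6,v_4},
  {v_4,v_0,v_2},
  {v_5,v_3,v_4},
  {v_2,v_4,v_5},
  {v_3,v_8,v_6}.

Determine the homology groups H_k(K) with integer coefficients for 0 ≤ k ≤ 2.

We work with the vertex ordering v_0 < v_1 < v_2 < v_3 < v_4 < v_5 < v_6 < v_7 < v_8. The simplices of K, each written with vertices in increasing order, are:

  0-simplices (9): [v_0], [v_1], [v_2], [v_3], [v_4], [v_5], [v_6], [v_7], [v_8]
  1-simplices (27): (27 of them)
  2-simplices (18): (18 of them)

so the chain groups are C_0 ≅ Z^9, C_1 ≅ Z^27, C_2 ≅ Z^18.

The boundary map ∂_1: C_1 → C_0 maps an edge to its endpoints' difference, ∂[p,q] = q − p. For instance
  ∂[v_0,v_6] = [v_6] − [v_0].
This gives a 9×27 integer matrix of rank 8; reducing to Smith normal form yields diagonal entries (1,1,1,1,1,1,1,1).

Boundary ∂_2: C_2 → C_1 sends each 2-simplex [p,q,r] to [q,r] − [p,r] + [p,q]. For instance
  ∂[v_0,v_5,v_8] = [v_5,v_8] − [v_0,v_8] + [v_0,v_5],
  ∂[v_0,v_1,v_5] = [v_1,v_5] − [v_0,v_5] + [v_0,v_1].
This gives a 27×18 integer matrix of rank 18; reducing to Smith normal form yields diagonal entries (1,1,1,1,1,1,1,1,1,1,1,1,1,1,1,1,1,2).

From H_k ≅ ker(∂_k) / im(∂_{k+1}) we obtain:

  H_0: rank C_0 − rank ∂_1 = 9 − 8 = 1, and the invariant factors of ∂_1 are all 1, so H_0 = Z.
  H_1: rank ker ∂_1 − rank ∂_2 = (27 − 8) − 18 = 1, and ∂_2 has invariant factor 2 > 1, so H_1 = Z ⊕ Z/2.
  H_2: rank ker ∂_2 − rank ∂_3 = (18 − 18) − 0 = 0, and there is no ∂_3, so H_2 = 0.

As a check, the Euler characteristic is 9 − 27 + 18 = 0, which agrees with 1 − 1 + 0 = 0.

H_0 ≅ Z,  H_1 ≅ Z ⊕ Z/2,  H_2 = 0.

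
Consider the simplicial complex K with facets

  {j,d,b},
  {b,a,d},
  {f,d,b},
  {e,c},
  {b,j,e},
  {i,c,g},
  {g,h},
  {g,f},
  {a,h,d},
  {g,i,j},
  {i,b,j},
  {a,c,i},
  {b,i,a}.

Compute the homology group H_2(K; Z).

Order the vertices as a < b < c < d < e < f < g < h < i < j. Listing each simplex with vertices in this order, K has dimension 2 with simplices:

  0-simplices (10): a, b, c, d, e, f, g, h, i, j
  1-simplices (22): ab, ac, ad, ah, ai, bd, be, bf, bi, bj, ce, cg, ci, df, dh, dj, ej, fg, gh, gi, gj, ij
  2-simplices (10): abd, abi, aci, adh, bdf, bdj, bej, bij, cgi, gij

giving chain groups C_0 ≅ Z^10, C_1 ≅ Z^22, C_2 ≅ Z^10.

Boundary ∂_1: C_1 → C_0 maps an edge to its endpoints' difference, ∂[p,q] = q − p.
This gives a 10×22 integer matrix of rank 9; reducing to Smith normal form yields diagonal entries (1,1,1,1,1,1,1,1,1).

Boundary ∂_2: C_2 → C_1 acts by ∂[p,q,r] = [q,r] − [p,r] + [p,q]. For instance
  ∂bdj = dj − bj + bd,
  ∂cgi = gi − ci + cg.
This gives a 22×10 integer matrix of rank 10; reducing to Smith normal form yields diagonal entries (1,1,1,1,1,1,1,1,1,1).

Computing H_k = (kernel of ∂_k) / (image of ∂_{k+1}):

  H_2: rank ker ∂_2 − rank ∂_3 = (10 − 10) − 0 = 0, and there is no ∂_3, so H_2 = 0.

H_2 = 0.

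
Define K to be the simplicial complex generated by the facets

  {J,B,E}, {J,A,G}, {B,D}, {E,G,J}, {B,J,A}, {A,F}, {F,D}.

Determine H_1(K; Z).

We work with the vertex ordering A < B < D < E < F < G < J. The simplices of K, each written with vertices in increasing order, are:

  0-simplices (7): A, B, D, E, F, G, J
  1-simplices (11): AB, AF, AG, AJ, BD, BE, BJ, DF, EG, EJ, GJ
  2-simplices (4): ABJ, AGJ, BEJ, EGJ

so the chain groups are C_0 ≅ Z^7, C_1 ≅ Z^11, C_2 ≅ Z^4.

The boundary map ∂_1: C_1 → C_0 sends each edge [p,q] (with p < q) to q − p. For instance
  ∂BE = E − B.
The 7×11 boundary matrix has rank 6 and Smith normal form diag(1,1,1,1,1,1).

Boundary ∂_2: C_2 → C_1 maps a triangle to the signed sum of its edges. For instance
  ∂EGJ = GJ − EJ + EG,
  ∂ABJ = BJ − AJ + AB.
The 11×4 boundary matrix has rank 4 and Smith normal form diag(1,1,1,1).

From H_k ≅ ker(∂_k) / im(∂_{k+1}) we obtain:

  H_1: rank ker ∂_1 − rank ∂_2 = (11 − 6) − 4 = 1, and the invariant factors of ∂_2 are all 1, so H_1 ≅ Z.

H_1 ≅ Z.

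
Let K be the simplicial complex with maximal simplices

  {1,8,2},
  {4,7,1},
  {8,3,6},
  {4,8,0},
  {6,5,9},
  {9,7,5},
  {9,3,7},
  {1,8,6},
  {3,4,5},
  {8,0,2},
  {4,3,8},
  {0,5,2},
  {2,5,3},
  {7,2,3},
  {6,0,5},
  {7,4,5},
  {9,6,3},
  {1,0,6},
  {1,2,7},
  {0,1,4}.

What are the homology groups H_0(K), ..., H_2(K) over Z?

Order the vertices as 0 < 1 < 2 < 3 < 4 < 5 < 6 < 7 < 8 < 9. Listing each simplex with vertices in this order, K has dimension 2 with simplices:

  0-simplices (10): [0], [1], [2], [3], [4], [5], [6], [7], [8], [9]
  1-simplices (30): (30 of them)
  2-simplices (20): (20 of them)

Hence C_0 ≅ Z^10, C_1 ≅ Z^30, C_2 ≅ Z^20.

The boundary map ∂_1: C_1 → C_0 sends each edge [p,q] (with p < q) to q − p. For instance
  ∂[2,7] = [7] − [2].
The resulting 10×30 matrix has rank 9, and its Smith normal form has invariant factors (1,1,1,1,1,1,1,1,1).

∂_2: C_2 → C_1 sends each 2-simplex [p,q,r] to [q,r] − [p,r] + [p,q]. For instance
  ∂[3,4,5] = [4,5] − [3,5] + [3,4],
  ∂[1,2,8] = [2,8] − [1,8] + [1,2].
The 30×20 boundary matrix has rank 20 and Smith normal form diag(1,1,1,1,1,1,1,1,1,1,1,1,1,1,1,1,1,1,1,2).

Reading off H_k = ker ∂_k / im ∂_{k+1}:

  H_0: rank C_0 − rank ∂_1 = 10 − 9 = 1, and the invariant factors of ∂_1 are all 1, so H_0 ≅ Z.
  H_1: rank ker ∂_1 − rank ∂_2 = (30 − 9) − 20 = 1, and ∂_2 has invariant factor 2 > 1, so H_1 ≅ Z ⊕ Z/2Z.
  H_2: rank ker ∂_2 − rank ∂_3 = (20 − 20) − 0 = 0, and there is no ∂_3, so H_2 ≅ 0.

As a check, the Euler characteristic is 10 − 30 + 20 = 0, which agrees with 1 − 1 + 0 = 0.

H_0 = Z,  H_1 = Z ⊕ Z/2Z,  H_2 = 0.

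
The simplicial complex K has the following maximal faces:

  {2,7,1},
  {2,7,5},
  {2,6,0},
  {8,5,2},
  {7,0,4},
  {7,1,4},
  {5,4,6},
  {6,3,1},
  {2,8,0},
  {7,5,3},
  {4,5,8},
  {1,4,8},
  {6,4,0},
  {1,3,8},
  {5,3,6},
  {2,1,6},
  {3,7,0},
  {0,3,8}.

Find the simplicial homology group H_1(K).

Take the total order 0 < 1 < 2 < 3 < 4 < 5 < 6 < 7 < 8 on the vertex set. Then K (dimension 2) consists of the simplices:

  0-simplices (9): [0], [1], [2], [3], [4], [5], [6], [7], [8]
  1-simplices (27): (27 of them)
  2-simplices (18): [0,2,6], [0,2,8], [0,3,7], [0,3,8], [0,4,6], [0,4,7], [1,2,6], [1,2,7], [1,3,6], [1,3,8], [1,4,7], [1,4,8], [2,5,7], [2,5,8], [3,5,6], [3,5,7], [4,5,6], [4,5,8]

giving chain groups C_0 ≅ Z^9, C_1 ≅ Z^27, C_2 ≅ Z^18.

The boundary map ∂_1: C_1 → C_0 sends each edge [p,q] (with p < q) to q − p. For instance
  ∂[3,8] = [8] − [3].
The 9×27 boundary matrix has rank 8 and Smith normal form diag(1,1,1,1,1,1,1,1).

∂_2: C_2 → C_1 sends each 2-simplex [p,q,r] to [q,r] − [p,r] + [p,q]. For instance
  ∂[1,2,7] = [2,7] − [1,7] + [1,2],
  ∂[4,5,8] = [5,8] − [4,8] + [4,5].
As a 27×18 matrix over Z this has rank 17, with invariant factors (1,1,1,1,1,1,1,1,1,1,1,1,1,1,1,1,1).

From H_k ≅ ker(∂_k) / im(∂_{k+1}) we obtain:

  H_1: rank ker ∂_1 − rank ∂_2 = (27 − 8) − 17 = 2, and the invariant factors of ∂_2 are all 1, so H_1 ≅ Z^2.

H_1 = Z^2.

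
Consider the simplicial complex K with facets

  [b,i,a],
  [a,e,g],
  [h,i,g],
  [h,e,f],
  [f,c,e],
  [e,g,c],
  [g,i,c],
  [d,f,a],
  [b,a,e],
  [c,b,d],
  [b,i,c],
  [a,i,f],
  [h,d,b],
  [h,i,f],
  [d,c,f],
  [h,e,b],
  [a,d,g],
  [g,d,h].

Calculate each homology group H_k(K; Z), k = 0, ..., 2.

We work with the vertex ordering a < b < c < d < e < f < g < h < i. The simplices of K, each written with vertices in increasing order, are:

  0-simplices (9): a, b, c, d, e, f, g, h, i
  1-simplices (27): ab, ad, ae, af, ag, ai, bc, bd, be, bh, bi, cd, ce, cf, cg, ci, df, dg, dh, ef, eg, eh, fh, fi, gh, gi, hi
  2-simplices (18): abe, abi, adf, adg, aeg, afi, bcd, bci, bdh, beh, cdf, cef, ceg, cgi, dgh, efh, fhi, ghi

giving chain groups C_0 ≅ Z^9, C_1 ≅ Z^27, C_2 ≅ Z^18.

The boundary map ∂_1: C_1 → C_0 is given by ∂[p,q] = [q] − [p].
As a 9×27 matrix over Z this has rank 8, with invariant factors (1,1,1,1,1,1,1,1).

∂_2: C_2 → C_1 maps a triangle to the signed sum of its edges. For instance
  ∂cef = ef − cf + ce,
  ∂cgi = gi − ci + cg.
As a 27×18 matrix over Z this has rank 17, with invariant factors (1,1,1,1,1,1,1,1,1,1,1,1,1,1,1,1,1).

Reading off H_k = ker ∂_k / im ∂_{k+1}:

  H_0: rank C_0 − rank ∂_1 = 9 − 8 = 1, and the invariant factors of ∂_1 are all 1, so H_0 ≅ Z.
  H_1: rank ker ∂_1 − rank ∂_2 = (27 − 8) − 17 = 2, and the invariant factors of ∂_2 are all 1, so H_1 ≅ Z^2.
  H_2: rank ker ∂_2 − rank ∂_3 = (18 − 17) − 0 = 1, and there is no ∂_3, so H_2 ≅ Z.

H_0 = Z,  H_1 = Z^2,  H_2 = Z.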